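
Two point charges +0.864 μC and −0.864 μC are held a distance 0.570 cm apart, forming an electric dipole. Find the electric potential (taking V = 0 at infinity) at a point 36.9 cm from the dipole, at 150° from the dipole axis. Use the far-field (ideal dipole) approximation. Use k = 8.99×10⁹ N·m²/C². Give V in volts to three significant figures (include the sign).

Dipole moment p = qd = (8.64×10⁻⁷ C)(0.00570 m) = 4.925×10⁻⁹ C·m.
The dipole potential is V = kp cosθ / r².
V = (8.99×10⁹)(4.925×10⁻⁹)·cos150° / (0.369)² = -281.6 V.

V ≈ -282 V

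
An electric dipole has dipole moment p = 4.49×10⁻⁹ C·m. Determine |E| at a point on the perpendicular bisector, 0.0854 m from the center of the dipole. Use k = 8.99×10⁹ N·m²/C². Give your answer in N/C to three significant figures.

E ≈ 6.48×10⁴ N/C

In the equatorial plane E = kp/r³.
E = (8.99×10⁹)(4.49×10⁻⁹) / (0.0854)³ = 6.481×10⁴ N/C.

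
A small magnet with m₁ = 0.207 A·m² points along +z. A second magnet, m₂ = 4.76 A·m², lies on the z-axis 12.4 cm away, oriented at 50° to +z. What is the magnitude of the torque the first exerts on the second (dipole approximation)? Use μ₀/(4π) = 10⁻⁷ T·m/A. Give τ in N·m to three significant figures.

τ ≈ 7.92×10⁻⁵ N·m

Dipole B is on the axis of dipole A, so B₁ there is axial: B₁ = (μ₀/4π)·2m₁/r³ along +z.
B₁ = 2(10⁻⁷)(0.207)/(0.124)³ = 2.171×10⁻⁵ T.
τ = m₂ B₁ sinθ.
τ = (4.76)(2.171×10⁻⁵)·sin50° = 7.918×10⁻⁵ N·m.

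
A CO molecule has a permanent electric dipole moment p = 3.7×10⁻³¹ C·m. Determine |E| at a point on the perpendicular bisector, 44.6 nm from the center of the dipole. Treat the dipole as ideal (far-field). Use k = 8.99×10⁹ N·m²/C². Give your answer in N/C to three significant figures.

In the equatorial plane E = kp/r³.
E = (8.99×10⁹)(3.70×10⁻³¹) / (4.46×10⁻⁸)³ = 37.49 N/C.

E ≈ 37.5 N/C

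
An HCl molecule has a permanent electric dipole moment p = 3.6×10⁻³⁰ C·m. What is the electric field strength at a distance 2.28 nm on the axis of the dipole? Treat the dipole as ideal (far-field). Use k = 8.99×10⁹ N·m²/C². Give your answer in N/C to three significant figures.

E ≈ 5.46×10⁶ N/C

On the dipole axis E = 2kp/r³.
E = 2·(8.99×10⁹)(3.60×10⁻³⁰) / (2.28×10⁻⁹)³ = 5.461×10⁶ N/C.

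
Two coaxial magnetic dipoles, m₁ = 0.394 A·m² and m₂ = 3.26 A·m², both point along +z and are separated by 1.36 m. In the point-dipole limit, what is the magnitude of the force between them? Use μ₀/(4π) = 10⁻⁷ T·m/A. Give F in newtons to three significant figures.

F ≈ 2.25×10⁻⁷ N

On-axis B of dipole 1: B = (μ₀/4π)·2m₁/r³. Force on dipole 2: F = m₂·dB/dr.
dB/dr = −(μ₀/4π)·6m₁/r⁴, so |F| = (μ₀/4π)·6m₁m₂/r⁴.
F = 6(10⁻⁷)(0.394)(3.26)/(1.36)⁴ = 2.253×10⁻⁷ N.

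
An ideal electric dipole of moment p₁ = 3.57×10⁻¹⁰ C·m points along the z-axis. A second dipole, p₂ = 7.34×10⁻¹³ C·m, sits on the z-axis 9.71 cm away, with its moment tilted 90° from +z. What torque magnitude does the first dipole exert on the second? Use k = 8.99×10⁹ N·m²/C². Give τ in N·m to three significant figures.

The second dipole sits on the axis of the first, so the field there is axial: E₁ = 2kp₁/r³ along +z.
E₁ = 2(8.99×10⁹)(3.57×10⁻¹⁰)/(0.0971)³ = 7011 N/C.
Torque on the second dipole: τ = p₂ E₁ sinθ.
τ = (7.34×10⁻¹³)(7011)·sin90° = 5.146×10⁻⁹ N·m.

τ ≈ 5.15×10⁻⁹ N·m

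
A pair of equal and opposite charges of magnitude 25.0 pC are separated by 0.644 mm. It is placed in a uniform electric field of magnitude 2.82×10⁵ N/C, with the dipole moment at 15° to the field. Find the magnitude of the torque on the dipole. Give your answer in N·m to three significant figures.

Dipole moment p = qd = (2.50×10⁻¹¹ C)(6.44×10⁻⁴ m) = 1.61×10⁻¹⁴ C·m.
Torque on an electric dipole: τ = pE sinθ.
τ = (1.61×10⁻¹⁴)(2.82×10⁵)·sin15° = 1.175×10⁻⁹ N·m.

τ ≈ 1.18×10⁻⁹ N·m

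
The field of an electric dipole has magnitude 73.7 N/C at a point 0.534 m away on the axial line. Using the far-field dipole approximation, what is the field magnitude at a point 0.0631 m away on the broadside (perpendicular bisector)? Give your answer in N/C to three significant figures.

Dipole fields scale as 1/r³ in the far field.
The axial field is twice the equatorial field at the same r, so the geometry factor is 1/2.
E₂ = E₁ · (1/2) · (r₁/r₂)³ = 73.7 · 0.5 · (0.534/0.0631)³.
(r₁/r₂)³ = (8.463)³ = 606.1.
E₂ ≈ 2.233×10⁴ N/C.

E ≈ 2.23×10⁴ N/C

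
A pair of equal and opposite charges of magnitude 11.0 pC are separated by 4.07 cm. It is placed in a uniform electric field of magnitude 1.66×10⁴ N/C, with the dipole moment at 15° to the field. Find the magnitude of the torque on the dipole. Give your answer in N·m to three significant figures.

Dipole moment p = qd = (1.10×10⁻¹¹ C)(0.0407 m) = 4.477×10⁻¹³ C·m.
Torque on an electric dipole: τ = pE sinθ.
τ = (4.477×10⁻¹³)(1.66×10⁴)·sin15° = 1.923×10⁻⁹ N·m.

τ ≈ 1.92×10⁻⁹ N·m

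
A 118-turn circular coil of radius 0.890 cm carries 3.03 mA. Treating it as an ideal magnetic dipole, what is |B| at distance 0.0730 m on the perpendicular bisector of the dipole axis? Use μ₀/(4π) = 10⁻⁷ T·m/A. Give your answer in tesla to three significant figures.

m = NIA = NIπa² = 118·(0.00303)·π·(0.00890)² = 8.897×10⁻⁵ A·m².
In the equatorial plane B = (μ₀/4π)·m/r³ (half the axial value).
B = (10⁻⁷)·(8.897×10⁻⁵) / (0.0730)³ = 2.287×10⁻⁸ T.

B ≈ 2.29×10⁻⁸ T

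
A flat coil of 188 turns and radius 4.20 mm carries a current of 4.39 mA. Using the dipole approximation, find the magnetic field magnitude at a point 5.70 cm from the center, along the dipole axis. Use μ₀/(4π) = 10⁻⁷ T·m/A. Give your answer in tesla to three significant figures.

B ≈ 4.94×10⁻⁸ T

m = NIA = NIπa² = 188·(0.00439)·π·(0.00420)² = 4.574×10⁻⁵ A·m².
On axis B = (μ₀/4π)·2m/r³.
B = 2·(10⁻⁷)·(4.574×10⁻⁵) / (0.0570)³ = 4.940×10⁻⁸ T.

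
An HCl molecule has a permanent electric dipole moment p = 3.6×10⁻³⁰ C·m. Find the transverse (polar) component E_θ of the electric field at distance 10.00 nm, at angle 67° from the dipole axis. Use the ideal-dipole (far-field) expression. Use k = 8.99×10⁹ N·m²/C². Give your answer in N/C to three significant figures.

For a dipole, E_θ = (kp sinθ)/r³.
kp/r³ = (8.99×10⁹)(3.60×10⁻³⁰)/(1.00×10⁻⁸)³ = 3.236×10⁴ N/C.
E_θ = 3.236×10⁴·sin67° = 2.979×10⁴ N/C.

E_θ ≈ 2.98×10⁴ N/C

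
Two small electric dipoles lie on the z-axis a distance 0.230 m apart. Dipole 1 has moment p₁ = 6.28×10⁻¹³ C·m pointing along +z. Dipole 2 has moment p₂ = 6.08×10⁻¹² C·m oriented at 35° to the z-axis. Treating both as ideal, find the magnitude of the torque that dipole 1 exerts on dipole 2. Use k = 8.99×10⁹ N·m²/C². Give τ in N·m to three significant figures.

τ ≈ 3.24×10⁻¹² N·m

The second dipole sits on the axis of the first, so the field there is axial: E₁ = 2kp₁/r³ along +z.
E₁ = 2(8.99×10⁹)(6.28×10⁻¹³)/(0.230)³ = 0.9280 N/C.
Torque on the second dipole: τ = p₂ E₁ sinθ.
τ = (6.08×10⁻¹²)(0.9280)·sin35° = 3.236×10⁻¹² N·m.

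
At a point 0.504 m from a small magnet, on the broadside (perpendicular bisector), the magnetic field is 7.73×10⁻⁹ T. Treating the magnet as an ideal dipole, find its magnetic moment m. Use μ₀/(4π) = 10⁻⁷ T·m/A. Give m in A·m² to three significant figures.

m ≈ 0.00990 A·m²

In the equatorial plane B = (μ₀/4π)·m/r³, so m = Br³·4π/(μ₀).
m = (7.73×10⁻⁹)·(0.504)³ / (10⁻⁷) = 0.009896 A·m².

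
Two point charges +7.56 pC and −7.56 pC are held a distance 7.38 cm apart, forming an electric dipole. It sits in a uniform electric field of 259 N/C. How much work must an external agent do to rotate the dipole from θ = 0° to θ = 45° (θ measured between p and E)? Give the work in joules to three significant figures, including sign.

Dipole moment p = qd = (7.56×10⁻¹² C)(0.0738 m) = 5.579×10⁻¹³ C·m.
W_ext = ΔU = U(θ₂) − U(θ₁) = −pE cosθ₂ − (−pE cosθ₁) = pE(cosθ₁ − cosθ₂).
W = (5.579×10⁻¹³)(259)·(cos0° − cos45°) = (1.445×10⁻¹⁰)·(+0.2929) = 4.232×10⁻¹¹ J.

W ≈ 4.23×10⁻¹¹ J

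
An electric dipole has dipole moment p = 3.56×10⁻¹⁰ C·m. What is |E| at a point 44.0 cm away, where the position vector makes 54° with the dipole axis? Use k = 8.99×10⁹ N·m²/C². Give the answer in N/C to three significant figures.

At angle θ the dipole field magnitude is E = (kp/r³)·√(1 + 3cos²θ).
kp/r³ = (8.99×10⁹)(3.56×10⁻¹⁰) / (0.440)³ = 37.57 N/C.
√(1 + 3cos²54°) = √(1 + 3·0.3455) = √2.0365 ≈ 1.4271.
E ≈ 37.57 × 1.427 = 53.62 N/C.

E ≈ 53.6 N/C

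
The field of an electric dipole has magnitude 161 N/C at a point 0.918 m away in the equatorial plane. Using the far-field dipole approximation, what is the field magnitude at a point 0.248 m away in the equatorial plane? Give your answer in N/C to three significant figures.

E ≈ 8170 N/C

Dipole fields scale as 1/r³ in the far field; the geometry is the same at both points.
E₂ = E₁ · (r₁/r₂)³ = 161 · (0.918/0.248)³.
(r₁/r₂)³ = (3.702)³ = 50.72.
E₂ ≈ 8166 N/C.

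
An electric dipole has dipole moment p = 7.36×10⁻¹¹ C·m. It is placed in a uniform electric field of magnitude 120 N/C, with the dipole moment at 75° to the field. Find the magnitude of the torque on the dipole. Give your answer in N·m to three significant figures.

τ ≈ 8.53×10⁻⁹ N·m

Torque on an electric dipole: τ = pE sinθ.
τ = (7.36×10⁻¹¹)(120)·sin75° = 8.531×10⁻⁹ N·m.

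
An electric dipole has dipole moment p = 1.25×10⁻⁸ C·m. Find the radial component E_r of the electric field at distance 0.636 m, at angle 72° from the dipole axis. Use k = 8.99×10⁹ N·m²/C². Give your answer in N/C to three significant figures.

E_r ≈ 270 N/C

For a dipole, E_r = (2kp cosθ)/r³.
kp/r³ = (8.99×10⁹)(1.25×10⁻⁸)/(0.636)³ = 436.8 N/C.
E_r = 2·436.8·cos72° = 270.0 N/C.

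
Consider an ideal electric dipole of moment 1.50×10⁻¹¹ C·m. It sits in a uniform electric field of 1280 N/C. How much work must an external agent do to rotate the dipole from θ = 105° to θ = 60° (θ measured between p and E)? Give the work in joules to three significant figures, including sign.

W ≈ -1.46×10⁻⁸ J

W_ext = ΔU = U(θ₂) − U(θ₁) = −pE cosθ₂ − (−pE cosθ₁) = pE(cosθ₁ − cosθ₂).
W = (1.50×10⁻¹¹)(1280)·(cos105° − cos60°) = (1.920×10⁻⁸)·(-0.7588) = -1.457×10⁻⁸ J.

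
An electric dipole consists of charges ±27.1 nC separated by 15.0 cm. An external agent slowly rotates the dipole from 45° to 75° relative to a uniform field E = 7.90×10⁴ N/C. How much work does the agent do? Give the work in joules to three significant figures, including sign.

W ≈ 1.44×10⁻⁴ J

Dipole moment p = qd = (2.71×10⁻⁸ C)(0.150 m) = 4.065×10⁻⁹ C·m.
W_ext = ΔU = U(θ₂) − U(θ₁) = −pE cosθ₂ − (−pE cosθ₁) = pE(cosθ₁ − cosθ₂).
W = (4.065×10⁻⁹)(7.90×10⁴)·(cos45° − cos75°) = (3.211×10⁻⁴)·(+0.4483) = 1.440×10⁻⁴ J.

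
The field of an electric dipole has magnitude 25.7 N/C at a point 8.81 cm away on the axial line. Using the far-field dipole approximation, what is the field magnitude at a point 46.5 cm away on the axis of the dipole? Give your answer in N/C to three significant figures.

E ≈ 0.175 N/C

Dipole fields scale as 1/r³ in the far field; the geometry is the same at both points.
E₂ = E₁ · (r₁/r₂)³ = 25.7 · (8.81/46.5)³.
(r₁/r₂)³ = (0.1895)³ = 0.006801.
E₂ ≈ 0.1748 N/C.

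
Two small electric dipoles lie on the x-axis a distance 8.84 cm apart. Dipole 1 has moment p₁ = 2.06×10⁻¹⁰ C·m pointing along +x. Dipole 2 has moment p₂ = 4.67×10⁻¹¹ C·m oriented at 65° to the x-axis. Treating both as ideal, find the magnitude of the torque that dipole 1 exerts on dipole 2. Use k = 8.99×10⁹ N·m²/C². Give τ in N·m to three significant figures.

τ ≈ 2.27×10⁻⁷ N·m

The second dipole sits on the axis of the first, so the field there is axial: E₁ = 2kp₁/r³ along +x.
E₁ = 2(8.99×10⁹)(2.06×10⁻¹⁰)/(0.0884)³ = 5362 N/C.
Torque on the second dipole: τ = p₂ E₁ sinθ.
τ = (4.67×10⁻¹¹)(5362)·sin65° = 2.269×10⁻⁷ N·m.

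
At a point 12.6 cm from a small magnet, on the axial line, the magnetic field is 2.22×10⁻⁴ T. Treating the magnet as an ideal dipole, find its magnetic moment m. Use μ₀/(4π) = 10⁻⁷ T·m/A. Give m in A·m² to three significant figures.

On axis B = (μ₀/4π)·2m/r³, so m = Br³·4π/(μ₀·2).
m = (2.22×10⁻⁴)·(0.126)³ / (2·10⁻⁷) = 2.220 A·m².

m ≈ 2.22 A·m²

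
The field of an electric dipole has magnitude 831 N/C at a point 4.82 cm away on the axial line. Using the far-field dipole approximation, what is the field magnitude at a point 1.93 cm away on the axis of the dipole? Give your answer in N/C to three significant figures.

Dipole fields scale as 1/r³ in the far field; the geometry is the same at both points.
E₂ = E₁ · (r₁/r₂)³ = 831 · (4.82/1.93)³.
(r₁/r₂)³ = (2.497)³ = 15.58.
E₂ ≈ 1.294×10⁴ N/C.

E ≈ 1.29×10⁴ N/C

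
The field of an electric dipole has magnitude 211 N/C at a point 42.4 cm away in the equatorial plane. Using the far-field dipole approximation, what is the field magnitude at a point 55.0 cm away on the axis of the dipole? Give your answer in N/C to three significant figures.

E ≈ 193 N/C

Dipole fields scale as 1/r³ in the far field.
The axial field is twice the equatorial field at the same r, so the geometry factor is 2/1.
E₂ = E₁ · (2/1) · (r₁/r₂)³ = 211 · 2 · (42.4/55.0)³.
(r₁/r₂)³ = (0.7709)³ = 0.4582.
E₂ ≈ 193.3 N/C.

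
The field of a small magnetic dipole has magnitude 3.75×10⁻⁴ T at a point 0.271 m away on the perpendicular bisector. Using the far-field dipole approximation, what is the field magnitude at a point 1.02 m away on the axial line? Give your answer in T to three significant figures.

B ≈ 1.41×10⁻⁵ T

Dipole fields scale as 1/r³ in the far field.
The axial field is twice the equatorial field at the same r, so the geometry factor is 2/1.
B₂ = B₁ · (2/1) · (r₁/r₂)³ = 3.75×10⁻⁴ · 2 · (0.271/1.02)³.
(r₁/r₂)³ = (0.2657)³ = 0.01875.
B₂ ≈ 1.407×10⁻⁵ T.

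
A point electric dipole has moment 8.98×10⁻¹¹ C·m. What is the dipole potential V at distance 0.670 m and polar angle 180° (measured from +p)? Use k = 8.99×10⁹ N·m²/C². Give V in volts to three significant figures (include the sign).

V ≈ -1.80 V

The dipole potential is V = kp cosθ / r².
V = (8.99×10⁹)(8.98×10⁻¹¹)·cos180° / (0.670)² = -1.798 V.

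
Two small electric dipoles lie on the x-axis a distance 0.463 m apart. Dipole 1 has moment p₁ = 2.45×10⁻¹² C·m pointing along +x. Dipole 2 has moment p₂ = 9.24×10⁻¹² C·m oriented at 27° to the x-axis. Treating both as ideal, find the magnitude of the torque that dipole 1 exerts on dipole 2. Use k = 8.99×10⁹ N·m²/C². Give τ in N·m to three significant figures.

τ ≈ 1.86×10⁻¹² N·m

The second dipole sits on the axis of the first, so the field there is axial: E₁ = 2kp₁/r³ along +x.
E₁ = 2(8.99×10⁹)(2.45×10⁻¹²)/(0.463)³ = 0.4438 N/C.
Torque on the second dipole: τ = p₂ E₁ sinθ.
τ = (9.24×10⁻¹²)(0.4438)·sin27° = 1.862×10⁻¹² N·m.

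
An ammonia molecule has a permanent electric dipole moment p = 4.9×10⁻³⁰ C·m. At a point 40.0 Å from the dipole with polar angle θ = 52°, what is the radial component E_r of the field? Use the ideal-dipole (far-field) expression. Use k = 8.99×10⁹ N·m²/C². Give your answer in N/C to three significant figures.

E_r ≈ 8.48×10⁵ N/C

For a dipole, E_r = (2kp cosθ)/r³.
kp/r³ = (8.99×10⁹)(4.90×10⁻³⁰)/(4.00×10⁻⁹)³ = 6.883×10⁵ N/C.
E_r = 2·6.883×10⁵·cos52° = 8.475×10⁵ N/C.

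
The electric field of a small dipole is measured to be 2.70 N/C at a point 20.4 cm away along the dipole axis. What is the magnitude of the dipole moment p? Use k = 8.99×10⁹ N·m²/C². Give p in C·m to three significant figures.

On axis E = 2kp/r³, so p = Er³/(2k).
p = (2.70)·(0.204)³ / (2·8.99×10⁹) = 1.275×10⁻¹² C·m.

p ≈ 1.27×10⁻¹² C·m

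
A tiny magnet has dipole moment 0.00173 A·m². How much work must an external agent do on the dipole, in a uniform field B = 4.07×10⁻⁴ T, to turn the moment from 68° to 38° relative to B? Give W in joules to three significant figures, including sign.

W_ext = ΔU = −mB cosθ₂ + mB cosθ₁ = mB(cosθ₁ − cosθ₂).
W = (0.00173)(4.07×10⁻⁴)·(cos68° − cos38°) = (7.041×10⁻⁷)·(-0.4134) = -2.911×10⁻⁷ J.

W ≈ -2.91×10⁻⁷ J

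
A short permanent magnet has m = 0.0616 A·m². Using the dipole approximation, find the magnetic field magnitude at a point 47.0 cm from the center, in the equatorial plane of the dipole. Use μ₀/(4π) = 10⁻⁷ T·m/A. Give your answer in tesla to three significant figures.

B ≈ 5.93×10⁻⁸ T

In the equatorial plane B = (μ₀/4π)·m/r³ (half the axial value).
B = (10⁻⁷)·(0.0616) / (0.470)³ = 5.933×10⁻⁸ T.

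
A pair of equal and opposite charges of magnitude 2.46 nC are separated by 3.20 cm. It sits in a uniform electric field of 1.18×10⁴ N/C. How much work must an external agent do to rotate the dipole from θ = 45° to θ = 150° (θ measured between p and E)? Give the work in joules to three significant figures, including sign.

W ≈ 1.46×10⁻⁶ J

Dipole moment p = qd = (2.46×10⁻⁹ C)(0.0320 m) = 7.872×10⁻¹¹ C·m.
W_ext = ΔU = U(θ₂) − U(θ₁) = −pE cosθ₂ − (−pE cosθ₁) = pE(cosθ₁ − cosθ₂).
W = (7.872×10⁻¹¹)(1.18×10⁴)·(cos45° − cos150°) = (9.289×10⁻⁷)·(+1.5731) = 1.461×10⁻⁶ J.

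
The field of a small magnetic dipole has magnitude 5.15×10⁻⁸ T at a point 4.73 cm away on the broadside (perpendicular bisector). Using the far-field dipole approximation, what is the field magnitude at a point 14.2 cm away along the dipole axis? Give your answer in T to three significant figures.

B ≈ 3.81×10⁻⁹ T

Dipole fields scale as 1/r³ in the far field.
The axial field is twice the equatorial field at the same r, so the geometry factor is 2/1.
B₂ = B₁ · (2/1) · (r₁/r₂)³ = 5.15×10⁻⁸ · 2 · (4.73/14.2)³.
(r₁/r₂)³ = (0.3331)³ = 0.03696.
B₂ ≈ 3.807×10⁻⁹ T.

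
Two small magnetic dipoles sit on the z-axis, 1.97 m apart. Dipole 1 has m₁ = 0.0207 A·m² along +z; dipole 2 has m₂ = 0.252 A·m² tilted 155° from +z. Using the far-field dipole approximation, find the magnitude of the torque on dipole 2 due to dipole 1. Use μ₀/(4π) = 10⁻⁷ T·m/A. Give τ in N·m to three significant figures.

Dipole B is on the axis of dipole A, so B₁ there is axial: B₁ = (μ₀/4π)·2m₁/r³ along +z.
B₁ = 2(10⁻⁷)(0.0207)/(1.97)³ = 5.415×10⁻¹⁰ T.
τ = m₂ B₁ sinθ.
τ = (0.252)(5.415×10⁻¹⁰)·sin155° = 5.767×10⁻¹¹ N·m.

τ ≈ 5.77×10⁻¹¹ N·m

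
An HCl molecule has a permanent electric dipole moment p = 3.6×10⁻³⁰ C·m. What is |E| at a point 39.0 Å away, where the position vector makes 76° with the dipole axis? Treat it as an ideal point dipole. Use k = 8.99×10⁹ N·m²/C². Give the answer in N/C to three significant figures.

At angle θ the dipole field magnitude is E = (kp/r³)·√(1 + 3cos²θ).
kp/r³ = (8.99×10⁹)(3.60×10⁻³⁰) / (3.90×10⁻⁹)³ = 5.456×10⁵ N/C.
√(1 + 3cos²76°) = √(1 + 3·0.0585) = √1.1756 ≈ 1.0842.
E ≈ 5.456×10⁵ × 1.084 = 5.916×10⁵ N/C.

E ≈ 5.92×10⁵ N/C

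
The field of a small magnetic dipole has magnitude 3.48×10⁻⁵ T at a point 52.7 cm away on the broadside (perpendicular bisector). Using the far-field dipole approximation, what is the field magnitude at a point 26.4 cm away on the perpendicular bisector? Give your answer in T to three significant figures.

Dipole fields scale as 1/r³ in the far field; the geometry is the same at both points.
B₂ = B₁ · (r₁/r₂)³ = 3.48×10⁻⁵ · (52.7/26.4)³.
(r₁/r₂)³ = (1.996)³ = 7.955.
B₂ ≈ 2.768×10⁻⁴ T.

B ≈ 2.77×10⁻⁴ T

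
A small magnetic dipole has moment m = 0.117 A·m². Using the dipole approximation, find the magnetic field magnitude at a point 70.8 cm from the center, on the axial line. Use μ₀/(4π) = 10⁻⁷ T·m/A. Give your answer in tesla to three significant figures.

B ≈ 6.59×10⁻⁸ T

On axis B = (μ₀/4π)·2m/r³.
B = 2·(10⁻⁷)·(0.117) / (0.708)³ = 6.594×10⁻⁸ T.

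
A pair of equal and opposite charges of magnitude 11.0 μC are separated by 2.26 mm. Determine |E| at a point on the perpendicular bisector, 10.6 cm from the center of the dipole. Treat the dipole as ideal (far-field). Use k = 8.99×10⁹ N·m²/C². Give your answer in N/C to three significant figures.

E ≈ 1.88×10⁵ N/C

Dipole moment p = qd = (1.10×10⁻⁵ C)(0.00226 m) = 2.486×10⁻⁸ C·m.
On the perpendicular bisector E = kp/r³ (half the axial value at the same distance).
E = (8.99×10⁹)(2.486×10⁻⁸) / (0.106)³ = 1.876×10⁵ N/C.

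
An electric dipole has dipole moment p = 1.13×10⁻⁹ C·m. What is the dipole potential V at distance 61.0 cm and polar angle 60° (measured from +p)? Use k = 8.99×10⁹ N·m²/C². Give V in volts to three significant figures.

V ≈ 13.7 V

The dipole potential is V = kp cosθ / r².
V = (8.99×10⁹)(1.13×10⁻⁹)·cos60° / (0.610)² = 13.65 V.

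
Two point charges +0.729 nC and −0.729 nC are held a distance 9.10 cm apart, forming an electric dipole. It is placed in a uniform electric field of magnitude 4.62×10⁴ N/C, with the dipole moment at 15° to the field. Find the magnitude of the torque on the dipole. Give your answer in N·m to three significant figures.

Dipole moment p = qd = (7.29×10⁻¹⁰ C)(0.0910 m) = 6.634×10⁻¹¹ C·m.
Torque on an electric dipole: τ = pE sinθ.
τ = (6.634×10⁻¹¹)(4.62×10⁴)·sin15° = 7.933×10⁻⁷ N·m.

τ ≈ 7.93×10⁻⁷ N·m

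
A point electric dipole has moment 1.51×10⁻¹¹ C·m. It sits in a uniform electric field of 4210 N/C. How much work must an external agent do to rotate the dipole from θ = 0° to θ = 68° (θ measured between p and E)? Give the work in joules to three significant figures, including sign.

W ≈ 3.98×10⁻⁸ J

W_ext = ΔU = U(θ₂) − U(θ₁) = −pE cosθ₂ − (−pE cosθ₁) = pE(cosθ₁ − cosθ₂).
W = (1.51×10⁻¹¹)(4210)·(cos0° − cos68°) = (6.357×10⁻⁸)·(+0.6254) = 3.976×10⁻⁸ J.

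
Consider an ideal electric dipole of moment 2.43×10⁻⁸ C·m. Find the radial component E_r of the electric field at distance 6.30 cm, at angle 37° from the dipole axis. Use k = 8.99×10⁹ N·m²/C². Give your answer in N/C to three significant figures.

For a dipole, E_r = (2kp cosθ)/r³.
kp/r³ = (8.99×10⁹)(2.43×10⁻⁸)/(0.0630)³ = 8.737×10⁵ N/C.
E_r = 2·8.737×10⁵·cos37° = 1.395×10⁶ N/C.

E_r ≈ 1.40×10⁶ N/C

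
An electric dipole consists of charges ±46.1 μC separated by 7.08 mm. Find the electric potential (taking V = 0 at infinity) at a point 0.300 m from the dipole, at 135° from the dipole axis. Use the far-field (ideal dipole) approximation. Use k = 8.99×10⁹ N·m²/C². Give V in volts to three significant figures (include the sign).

V ≈ -2.31×10⁴ V

Dipole moment p = qd = (4.61×10⁻⁵ C)(0.00708 m) = 3.264×10⁻⁷ C·m.
The dipole potential is V = kp cosθ / r².
V = (8.99×10⁹)(3.264×10⁻⁷)·cos135° / (0.300)² = -2.305×10⁴ V.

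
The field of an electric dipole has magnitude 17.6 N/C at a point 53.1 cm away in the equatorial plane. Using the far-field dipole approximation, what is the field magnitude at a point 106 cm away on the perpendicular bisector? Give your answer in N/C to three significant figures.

Dipole fields scale as 1/r³ in the far field; the geometry is the same at both points.
E₂ = E₁ · (r₁/r₂)³ = 17.6 · (53.1/106)³.
(r₁/r₂)³ = (0.5009)³ = 0.1257.
E₂ ≈ 2.212 N/C.

E ≈ 2.21 N/C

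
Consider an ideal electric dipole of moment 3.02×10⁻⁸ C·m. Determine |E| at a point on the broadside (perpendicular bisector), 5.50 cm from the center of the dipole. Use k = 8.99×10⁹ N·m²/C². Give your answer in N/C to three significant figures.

E ≈ 1.63×10⁶ N/C

On the perpendicular bisector E = kp/r³ (half the axial value at the same distance).
E = (8.99×10⁹)(3.02×10⁻⁸) / (0.0550)³ = 1.632×10⁶ N/C.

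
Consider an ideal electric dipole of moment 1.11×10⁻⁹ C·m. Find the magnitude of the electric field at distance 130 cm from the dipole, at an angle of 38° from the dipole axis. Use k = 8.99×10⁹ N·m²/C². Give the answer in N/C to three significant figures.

E ≈ 7.69 N/C

At angle θ the dipole field magnitude is E = (kp/r³)·√(1 + 3cos²θ).
kp/r³ = (8.99×10⁹)(1.11×10⁻⁹) / (1.30)³ = 4.542 N/C.
√(1 + 3cos²38°) = √(1 + 3·0.6210) = √2.8629 ≈ 1.6920.
E ≈ 4.542 × 1.692 = 7.685 N/C.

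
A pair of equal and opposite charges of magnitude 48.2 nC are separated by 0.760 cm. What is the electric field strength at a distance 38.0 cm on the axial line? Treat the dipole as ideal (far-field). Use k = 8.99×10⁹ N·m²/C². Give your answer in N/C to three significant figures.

E ≈ 120 N/C

Dipole moment p = qd = (4.82×10⁻⁸ C)(0.00760 m) = 3.663×10⁻¹⁰ C·m.
On the dipole axis E = 2kp/r³.
E = 2·(8.99×10⁹)(3.663×10⁻¹⁰) / (0.380)³ = 120.0 N/C.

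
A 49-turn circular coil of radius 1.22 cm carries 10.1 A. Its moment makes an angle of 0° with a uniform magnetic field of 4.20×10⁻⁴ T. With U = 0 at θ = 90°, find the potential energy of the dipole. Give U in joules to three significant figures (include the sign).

U ≈ -9.72×10⁻⁵ J

m = NIA = NIπa² = 49·(10.1)·π·(0.0122)² = 0.2314 A·m².
U = −m·B = −mB cosθ.
U = −(0.2314)(4.20×10⁻⁴)·cos0° = -9.719×10⁻⁵ J.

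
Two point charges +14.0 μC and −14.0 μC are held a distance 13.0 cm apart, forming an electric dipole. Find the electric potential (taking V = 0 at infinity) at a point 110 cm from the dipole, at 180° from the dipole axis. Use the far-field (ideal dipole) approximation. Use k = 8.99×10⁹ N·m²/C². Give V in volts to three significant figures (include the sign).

Dipole moment p = qd = (1.40×10⁻⁵ C)(0.130 m) = 1.82×10⁻⁶ C·m.
The dipole potential is V = kp cosθ / r².
V = (8.99×10⁹)(1.82×10⁻⁶)·cos180° / (1.10)² = -1.352×10⁴ V.

V ≈ -1.35×10⁴ V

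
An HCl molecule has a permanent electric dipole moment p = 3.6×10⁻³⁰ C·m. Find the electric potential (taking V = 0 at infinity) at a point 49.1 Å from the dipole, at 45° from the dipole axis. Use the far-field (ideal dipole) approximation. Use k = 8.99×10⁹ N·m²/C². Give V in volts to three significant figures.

V ≈ 9.49×10⁻⁴ V

The dipole potential is V = kp cosθ / r².
V = (8.99×10⁹)(3.60×10⁻³⁰)·cos45° / (4.91×10⁻⁹)² = 9.493×10⁻⁴ V.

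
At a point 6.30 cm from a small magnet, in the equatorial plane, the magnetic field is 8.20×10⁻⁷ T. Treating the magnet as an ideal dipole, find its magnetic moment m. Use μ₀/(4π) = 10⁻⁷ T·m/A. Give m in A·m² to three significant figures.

In the equatorial plane B = (μ₀/4π)·m/r³, so m = Br³·4π/(μ₀).
m = (8.20×10⁻⁷)·(0.0630)³ / (10⁻⁷) = 0.002050 A·m².

m ≈ 0.00205 A·m²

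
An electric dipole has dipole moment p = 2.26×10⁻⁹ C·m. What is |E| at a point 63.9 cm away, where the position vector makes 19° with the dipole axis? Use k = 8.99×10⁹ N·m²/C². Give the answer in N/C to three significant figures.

At angle θ the dipole field magnitude is E = (kp/r³)·√(1 + 3cos²θ).
kp/r³ = (8.99×10⁹)(2.26×10⁻⁹) / (0.639)³ = 77.87 N/C.
√(1 + 3cos²19°) = √(1 + 3·0.8940) = √3.6820 ≈ 1.9189.
E ≈ 77.87 × 1.919 = 149.4 N/C.

E ≈ 149 N/C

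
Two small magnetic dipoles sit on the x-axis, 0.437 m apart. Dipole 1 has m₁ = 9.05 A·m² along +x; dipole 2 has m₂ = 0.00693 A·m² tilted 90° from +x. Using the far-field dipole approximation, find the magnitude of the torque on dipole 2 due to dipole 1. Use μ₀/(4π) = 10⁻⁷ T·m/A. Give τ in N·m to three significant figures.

τ ≈ 1.50×10⁻⁷ N·m

Dipole B is on the axis of dipole A, so B₁ there is axial: B₁ = (μ₀/4π)·2m₁/r³ along +x.
B₁ = 2(10⁻⁷)(9.05)/(0.437)³ = 2.169×10⁻⁵ T.
τ = m₂ B₁ sinθ.
τ = (0.00693)(2.169×10⁻⁵)·sin90° = 1.503×10⁻⁷ N·m.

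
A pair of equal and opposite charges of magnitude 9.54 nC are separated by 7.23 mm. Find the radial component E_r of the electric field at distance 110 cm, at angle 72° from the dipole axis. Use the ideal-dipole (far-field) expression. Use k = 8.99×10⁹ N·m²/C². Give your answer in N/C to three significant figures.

E_r ≈ 0.288 N/C

Dipole moment p = qd = (9.54×10⁻⁹ C)(0.00723 m) = 6.897×10⁻¹¹ C·m.
For a dipole, E_r = (2kp cosθ)/r³.
kp/r³ = (8.99×10⁹)(6.897×10⁻¹¹)/(1.10)³ = 0.4658 N/C.
E_r = 2·0.4658·cos72° = 0.2879 N/C.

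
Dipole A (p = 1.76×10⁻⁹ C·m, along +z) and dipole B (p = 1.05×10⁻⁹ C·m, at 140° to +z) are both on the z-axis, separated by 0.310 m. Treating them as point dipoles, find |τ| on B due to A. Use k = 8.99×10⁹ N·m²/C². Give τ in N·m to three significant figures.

τ ≈ 7.17×10⁻⁷ N·m

The second dipole sits on the axis of the first, so the field there is axial: E₁ = 2kp₁/r³ along +z.
E₁ = 2(8.99×10⁹)(1.76×10⁻⁹)/(0.310)³ = 1062 N/C.
Torque on the second dipole: τ = p₂ E₁ sinθ.
τ = (1.05×10⁻⁹)(1062)·sin140° = 7.169×10⁻⁷ N·m.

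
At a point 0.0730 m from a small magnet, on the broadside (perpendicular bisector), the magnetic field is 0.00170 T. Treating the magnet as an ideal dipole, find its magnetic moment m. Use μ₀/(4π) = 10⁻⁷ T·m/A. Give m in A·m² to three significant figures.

m ≈ 6.61 A·m²

In the equatorial plane B = (μ₀/4π)·m/r³, so m = Br³·4π/(μ₀).
m = (0.00170)·(0.0730)³ / (10⁻⁷) = 6.613 A·m².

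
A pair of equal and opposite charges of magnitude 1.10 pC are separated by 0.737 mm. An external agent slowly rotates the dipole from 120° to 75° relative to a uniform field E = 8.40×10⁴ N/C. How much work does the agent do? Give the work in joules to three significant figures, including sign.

W ≈ -5.17×10⁻¹¹ J

Dipole moment p = qd = (1.10×10⁻¹² C)(7.37×10⁻⁴ m) = 8.107×10⁻¹⁶ C·m.
W_ext = ΔU = U(θ₂) − U(θ₁) = −pE cosθ₂ − (−pE cosθ₁) = pE(cosθ₁ − cosθ₂).
W = (8.107×10⁻¹⁶)(8.40×10⁴)·(cos120° − cos75°) = (6.810×10⁻¹¹)·(-0.7588) = -5.167×10⁻¹¹ J.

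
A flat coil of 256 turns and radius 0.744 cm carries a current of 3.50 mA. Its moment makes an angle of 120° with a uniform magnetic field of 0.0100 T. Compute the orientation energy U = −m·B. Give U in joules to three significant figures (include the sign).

U ≈ 7.79×10⁻⁷ J

m = NIA = NIπa² = 256·(0.00350)·π·(0.00744)² = 1.558×10⁻⁴ A·m².
U = −m·B = −mB cosθ.
U = −(1.558×10⁻⁴)(0.0100)·cos120° = 7.790×10⁻⁷ J.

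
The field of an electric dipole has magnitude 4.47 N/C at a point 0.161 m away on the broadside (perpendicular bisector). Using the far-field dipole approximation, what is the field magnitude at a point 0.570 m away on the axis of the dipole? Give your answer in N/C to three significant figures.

E ≈ 0.201 N/C

Dipole fields scale as 1/r³ in the far field.
The axial field is twice the equatorial field at the same r, so the geometry factor is 2/1.
E₂ = E₁ · (2/1) · (r₁/r₂)³ = 4.47 · 2 · (0.161/0.570)³.
(r₁/r₂)³ = (0.2825)³ = 0.02253.
E₂ ≈ 0.2015 N/C.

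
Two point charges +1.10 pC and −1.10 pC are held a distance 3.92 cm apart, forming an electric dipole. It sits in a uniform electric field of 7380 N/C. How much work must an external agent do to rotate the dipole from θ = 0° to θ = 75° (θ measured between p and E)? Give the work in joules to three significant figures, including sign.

Dipole moment p = qd = (1.10×10⁻¹² C)(0.0392 m) = 4.312×10⁻¹⁴ C·m.
W_ext = ΔU = U(θ₂) − U(θ₁) = −pE cosθ₂ − (−pE cosθ₁) = pE(cosθ₁ − cosθ₂).
W = (4.312×10⁻¹⁴)(7380)·(cos0° − cos75°) = (3.182×10⁻¹⁰)·(+0.7412) = 2.359×10⁻¹⁰ J.

W ≈ 2.36×10⁻¹⁰ J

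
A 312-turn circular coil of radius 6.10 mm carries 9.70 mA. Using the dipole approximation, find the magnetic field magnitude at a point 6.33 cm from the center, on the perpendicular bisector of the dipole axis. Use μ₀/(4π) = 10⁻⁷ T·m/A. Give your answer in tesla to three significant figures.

m = NIA = NIπa² = 312·(0.00970)·π·(0.00610)² = 3.538×10⁻⁴ A·m².
In the equatorial plane B = (μ₀/4π)·m/r³ (half the axial value).
B = (10⁻⁷)·(3.538×10⁻⁴) / (0.0633)³ = 1.395×10⁻⁷ T.

B ≈ 1.39×10⁻⁷ T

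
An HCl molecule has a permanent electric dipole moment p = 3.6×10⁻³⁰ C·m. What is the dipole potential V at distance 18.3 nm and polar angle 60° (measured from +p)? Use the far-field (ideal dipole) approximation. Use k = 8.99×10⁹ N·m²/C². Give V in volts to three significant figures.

The dipole potential is V = kp cosθ / r².
V = (8.99×10⁹)(3.60×10⁻³⁰)·cos60° / (1.83×10⁻⁸)² = 4.832×10⁻⁵ V.

V ≈ 4.83×10⁻⁵ V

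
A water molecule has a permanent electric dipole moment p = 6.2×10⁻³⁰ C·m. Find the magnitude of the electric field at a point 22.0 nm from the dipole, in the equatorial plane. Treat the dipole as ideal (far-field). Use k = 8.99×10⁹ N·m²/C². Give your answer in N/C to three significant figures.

On the perpendicular bisector E = kp/r³ (half the axial value at the same distance).
E = (8.99×10⁹)(6.20×10⁻³⁰) / (2.20×10⁻⁸)³ = 5235 N/C.

E ≈ 5230 N/C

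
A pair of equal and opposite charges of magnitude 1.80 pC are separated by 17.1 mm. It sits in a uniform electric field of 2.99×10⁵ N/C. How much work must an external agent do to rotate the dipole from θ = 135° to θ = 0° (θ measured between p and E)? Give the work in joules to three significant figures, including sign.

Dipole moment p = qd = (1.80×10⁻¹² C)(0.0171 m) = 3.078×10⁻¹⁴ C·m.
W_ext = ΔU = U(θ₂) − U(θ₁) = −pE cosθ₂ − (−pE cosθ₁) = pE(cosθ₁ − cosθ₂).
W = (3.078×10⁻¹⁴)(2.99×10⁵)·(cos135° − cos0°) = (9.203×10⁻⁹)·(-1.7071) = -1.571×10⁻⁸ J.

W ≈ -1.57×10⁻⁸ J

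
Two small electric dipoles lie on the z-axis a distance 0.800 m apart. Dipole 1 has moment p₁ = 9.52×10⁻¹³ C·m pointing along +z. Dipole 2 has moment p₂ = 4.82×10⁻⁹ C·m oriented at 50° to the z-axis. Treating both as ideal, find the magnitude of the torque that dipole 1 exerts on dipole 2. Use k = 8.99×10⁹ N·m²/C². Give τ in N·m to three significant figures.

The second dipole sits on the axis of the first, so the field there is axial: E₁ = 2kp₁/r³ along +z.
E₁ = 2(8.99×10⁹)(9.52×10⁻¹³)/(0.800)³ = 0.03343 N/C.
Torque on the second dipole: τ = p₂ E₁ sinθ.
τ = (4.82×10⁻⁹)(0.03343)·sin50° = 1.234×10⁻¹⁰ N·m.

τ ≈ 1.23×10⁻¹⁰ N·m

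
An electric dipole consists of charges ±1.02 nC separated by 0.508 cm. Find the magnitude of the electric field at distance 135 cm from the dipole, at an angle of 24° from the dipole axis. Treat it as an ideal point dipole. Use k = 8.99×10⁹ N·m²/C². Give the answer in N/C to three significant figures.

E ≈ 0.0354 N/C

Dipole moment p = qd = (1.02×10⁻⁹ C)(0.00508 m) = 5.182×10⁻¹² C·m.
At angle θ the dipole field magnitude is E = (kp/r³)·√(1 + 3cos²θ).
kp/r³ = (8.99×10⁹)(5.182×10⁻¹²) / (1.35)³ = 0.01893 N/C.
√(1 + 3cos²24°) = √(1 + 3·0.8346) = √3.5037 ≈ 1.8718.
E ≈ 0.01893 × 1.872 = 0.03544 N/C.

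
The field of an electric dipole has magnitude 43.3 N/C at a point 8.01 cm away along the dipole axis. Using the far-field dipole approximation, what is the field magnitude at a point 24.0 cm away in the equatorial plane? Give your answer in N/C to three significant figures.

E ≈ 0.805 N/C

Dipole fields scale as 1/r³ in the far field.
The axial field is twice the equatorial field at the same r, so the geometry factor is 1/2.
E₂ = E₁ · (1/2) · (r₁/r₂)³ = 43.3 · 0.5 · (8.01/24.0)³.
(r₁/r₂)³ = (0.3337)³ = 0.03718.
E₂ ≈ 0.8049 N/C.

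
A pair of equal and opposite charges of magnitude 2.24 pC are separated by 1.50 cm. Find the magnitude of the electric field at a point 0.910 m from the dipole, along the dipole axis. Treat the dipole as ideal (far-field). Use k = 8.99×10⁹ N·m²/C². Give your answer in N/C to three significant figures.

E ≈ 8.02×10⁻⁴ N/C

Dipole moment p = qd = (2.24×10⁻¹² C)(0.0150 m) = 3.36×10⁻¹⁴ C·m.
On the dipole axis E = 2kp/r³.
E = 2·(8.99×10⁹)(3.36×10⁻¹⁴) / (0.910)³ = 8.017×10⁻⁴ N/C.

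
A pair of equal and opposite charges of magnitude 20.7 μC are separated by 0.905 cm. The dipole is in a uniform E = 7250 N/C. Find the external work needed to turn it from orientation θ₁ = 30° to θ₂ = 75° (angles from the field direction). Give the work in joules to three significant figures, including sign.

W ≈ 8.25×10⁻⁴ J

Dipole moment p = qd = (2.07×10⁻⁵ C)(0.00905 m) = 1.873×10⁻⁷ C·m.
W_ext = ΔU = U(θ₂) − U(θ₁) = −pE cosθ₂ − (−pE cosθ₁) = pE(cosθ₁ − cosθ₂).
W = (1.873×10⁻⁷)(7250)·(cos30° − cos75°) = (0.001358)·(+0.6072) = 8.245×10⁻⁴ J.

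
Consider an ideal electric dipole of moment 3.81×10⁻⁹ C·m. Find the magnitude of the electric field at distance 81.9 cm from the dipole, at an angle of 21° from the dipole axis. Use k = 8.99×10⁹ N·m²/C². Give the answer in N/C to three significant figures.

At angle θ the dipole field magnitude is E = (kp/r³)·√(1 + 3cos²θ).
kp/r³ = (8.99×10⁹)(3.81×10⁻⁹) / (0.819)³ = 62.35 N/C.
√(1 + 3cos²21°) = √(1 + 3·0.8716) = √3.6147 ≈ 1.9012.
E ≈ 62.35 × 1.901 = 118.5 N/C.

E ≈ 119 N/C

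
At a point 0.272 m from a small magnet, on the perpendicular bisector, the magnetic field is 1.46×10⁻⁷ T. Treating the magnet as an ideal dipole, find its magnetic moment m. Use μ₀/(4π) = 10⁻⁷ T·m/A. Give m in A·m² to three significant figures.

m ≈ 0.0294 A·m²

In the equatorial plane B = (μ₀/4π)·m/r³, so m = Br³·4π/(μ₀).
m = (1.46×10⁻⁷)·(0.272)³ / (10⁻⁷) = 0.02938 A·m².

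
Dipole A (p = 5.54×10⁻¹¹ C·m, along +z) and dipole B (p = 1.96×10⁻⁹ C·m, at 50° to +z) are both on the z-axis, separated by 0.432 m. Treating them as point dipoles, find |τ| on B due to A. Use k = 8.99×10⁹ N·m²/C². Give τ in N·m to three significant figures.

τ ≈ 1.86×10⁻⁸ N·m

The second dipole sits on the axis of the first, so the field there is axial: E₁ = 2kp₁/r³ along +z.
E₁ = 2(8.99×10⁹)(5.54×10⁻¹¹)/(0.432)³ = 12.36 N/C.
Torque on the second dipole: τ = p₂ E₁ sinθ.
τ = (1.96×10⁻⁹)(12.36)·sin50° = 1.855×10⁻⁸ N·m.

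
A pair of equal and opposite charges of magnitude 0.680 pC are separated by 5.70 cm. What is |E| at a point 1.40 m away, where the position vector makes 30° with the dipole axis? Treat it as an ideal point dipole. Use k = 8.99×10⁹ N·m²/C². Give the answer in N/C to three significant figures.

Dipole moment p = qd = (6.80×10⁻¹³ C)(0.0570 m) = 3.876×10⁻¹⁴ C·m.
At angle θ the dipole field magnitude is E = (kp/r³)·√(1 + 3cos²θ).
kp/r³ = (8.99×10⁹)(3.876×10⁻¹⁴) / (1.40)³ = 1.270×10⁻⁴ N/C.
√(1 + 3cos²30°) = √(1 + 3·0.7500) = √3.2500 ≈ 1.8028.
E ≈ 1.270×10⁻⁴ × 1.803 = 2.289×10⁻⁴ N/C.

E ≈ 2.29×10⁻⁴ N/C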